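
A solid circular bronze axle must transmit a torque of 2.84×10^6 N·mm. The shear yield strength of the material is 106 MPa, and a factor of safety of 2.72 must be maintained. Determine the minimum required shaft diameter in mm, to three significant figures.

Allowable shear stress τ_allow = 106/2.72 = 38.97 MPa.
For a solid shaft τ = 16T/(πd³), so d³ = 16T/(π τ_allow) = 16×2840000/(π×38.97) = 371200 mm³.
d = (371200)^(1/3) = 71.86 mm.

d = 71.9 mm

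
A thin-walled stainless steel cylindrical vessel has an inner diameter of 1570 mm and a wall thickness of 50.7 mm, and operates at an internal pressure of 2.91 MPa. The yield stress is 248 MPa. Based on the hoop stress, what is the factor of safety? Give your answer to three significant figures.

σ_h = pD/(2t) = 2.91×1570/(2×50.7) = 45.06 MPa.
n = 248/45.06 = 5.504.

n = 5.50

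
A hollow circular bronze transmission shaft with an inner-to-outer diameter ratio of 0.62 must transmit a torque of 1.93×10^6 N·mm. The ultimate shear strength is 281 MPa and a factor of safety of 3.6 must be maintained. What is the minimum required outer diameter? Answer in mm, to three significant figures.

τ_allow = 281/3.6 = 78.06 MPa.
For a hollow shaft τ = 16T/[πd_o³(1−k⁴)] with k = 0.62, so 1−k⁴ = 0.8522.
d_o³ = 16T/[π τ_allow (1−k⁴)] = 16×1930000/(π×78.06×0.8522) = 147800 mm³.
d_o = 52.87 mm.

d_o = 52.9 mm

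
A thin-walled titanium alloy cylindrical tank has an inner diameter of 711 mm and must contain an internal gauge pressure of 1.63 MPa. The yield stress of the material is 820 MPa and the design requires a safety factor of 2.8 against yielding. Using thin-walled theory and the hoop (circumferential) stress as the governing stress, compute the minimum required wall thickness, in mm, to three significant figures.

t = 1.98 mm

σ_allow = 820/2.8 = 292.9 MPa.
Hoop stress σ_h = pD/(2t), so t = pD/(2σ_allow) = 1.63×711/(2×292.9) = 1.979 mm.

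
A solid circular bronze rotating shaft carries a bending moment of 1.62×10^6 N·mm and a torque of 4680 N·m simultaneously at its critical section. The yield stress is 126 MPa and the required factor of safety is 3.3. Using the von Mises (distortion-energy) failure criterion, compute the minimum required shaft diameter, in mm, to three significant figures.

d = 105 mm

σ_allow = σ_y/n = 126/3.3 = 38.18 MPa.
For a solid shaft σ_b = 32M/(πd³) and τ = 16T/(πd³), so the von Mises stress is σ' = (16/πd³)·√(4M²+3T²).
√(4M²+3T²) = √(4×(1.620×10^6)² + 3×(4.680×10^6)²) = 8.730×10^6 N·mm.
d³ = 16×8.730×10^6/(π×38.18) = 1.164×10^6 mm³.
d = 105.2 mm.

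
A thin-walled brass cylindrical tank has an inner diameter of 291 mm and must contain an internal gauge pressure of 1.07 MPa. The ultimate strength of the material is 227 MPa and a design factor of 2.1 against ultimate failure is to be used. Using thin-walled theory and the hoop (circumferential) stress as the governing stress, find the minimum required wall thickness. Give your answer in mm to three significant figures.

t = 1.44 mm

σ_allow = 227/2.1 = 108.1 MPa.
Hoop stress σ_h = pD/(2t), so t = pD/(2σ_allow) = 1.07×291/(2×108.1) = 1.440 mm.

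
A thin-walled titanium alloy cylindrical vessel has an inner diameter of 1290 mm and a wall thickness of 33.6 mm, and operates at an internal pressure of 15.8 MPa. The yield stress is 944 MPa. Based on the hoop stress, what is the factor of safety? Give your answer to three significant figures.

σ_h = pD/(2t) = 15.8×1290/(2×33.6) = 303.3 MPa.
n = 944/303.3 = 3.112.

n = 3.11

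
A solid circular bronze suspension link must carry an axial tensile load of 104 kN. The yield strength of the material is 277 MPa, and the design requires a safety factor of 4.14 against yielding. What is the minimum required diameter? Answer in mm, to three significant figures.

Allowable stress σ_allow = 277/4.14 = 66.91 MPa.
Required area A = F/σ_allow = 104000/66.91 = 1554 mm².
A = πd²/4 → d = √(4A/π) = 44.49 mm.

d = 44.5 mm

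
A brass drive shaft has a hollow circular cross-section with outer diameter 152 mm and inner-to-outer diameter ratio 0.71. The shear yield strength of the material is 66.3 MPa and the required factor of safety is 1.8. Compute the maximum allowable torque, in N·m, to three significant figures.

τ_allow = 66.3/1.8 = 36.83 MPa.
For a hollow shaft T_allow = τ_allow·πd_o³(1−k⁴)/16 with 1−k⁴ = 0.7459, so πd_o³(1−k⁴)/16 = 514300 mm³.
T_allow = 36.83×514300 = 1.894×10^7 N·mm = 18940 N·m.

T_allow = 18900 N·m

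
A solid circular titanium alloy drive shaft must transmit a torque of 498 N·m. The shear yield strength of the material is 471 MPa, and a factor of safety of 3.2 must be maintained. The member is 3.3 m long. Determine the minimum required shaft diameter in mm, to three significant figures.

d = 25.8 mm

Allowable shear stress τ_allow = 471/3.2 = 147.2 MPa.
For a solid shaft τ = 16T/(πd³), so d³ = 16T/(π τ_allow) = 16×498000/(π×147.2) = 17230 mm³.
d = (17230)^(1/3) = 25.83 mm.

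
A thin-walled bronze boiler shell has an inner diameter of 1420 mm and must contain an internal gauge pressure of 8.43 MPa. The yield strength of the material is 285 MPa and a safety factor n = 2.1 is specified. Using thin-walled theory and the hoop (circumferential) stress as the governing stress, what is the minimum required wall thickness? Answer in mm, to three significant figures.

σ_allow = 285/2.1 = 135.7 MPa.
Hoop stress σ_h = pD/(2t), so t = pD/(2σ_allow) = 8.43×1420/(2×135.7) = 44.10 mm.

t = 44.1 mm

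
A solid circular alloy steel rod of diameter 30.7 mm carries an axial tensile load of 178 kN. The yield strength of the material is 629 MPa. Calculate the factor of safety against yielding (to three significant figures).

A = πd²/4 = 740.2 mm².
σ = F/A = 178000/740.2 = 240.5 MPa.
n = 629/240.5 = 2.616.

n = 2.62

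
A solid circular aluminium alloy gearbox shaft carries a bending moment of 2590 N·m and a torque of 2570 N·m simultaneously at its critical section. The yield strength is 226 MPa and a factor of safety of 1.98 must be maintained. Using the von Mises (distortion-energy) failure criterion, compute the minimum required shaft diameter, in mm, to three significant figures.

σ_allow = σ_y/n = 226/1.98 = 114.1 MPa.
For a solid shaft σ_b = 32M/(πd³) and τ = 16T/(πd³), so the von Mises stress is σ' = (16/πd³)·√(4M²+3T²).
√(4M²+3T²) = √(4×(2.590×10^6)² + 3×(2.570×10^6)²) = 6.830×10^6 N·mm.
d³ = 16×6.830×10^6/(π×114.1) = 304700 mm³.
d = 67.29 mm.

d = 67.3 mm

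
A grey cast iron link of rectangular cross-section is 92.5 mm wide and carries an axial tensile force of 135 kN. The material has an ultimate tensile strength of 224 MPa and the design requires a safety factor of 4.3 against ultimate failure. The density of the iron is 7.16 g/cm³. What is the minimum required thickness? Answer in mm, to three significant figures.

t = 28.0 mm

σ_allow = 224/4.3 = 52.09 MPa.
Required area A = F/σ_allow = 135000/52.09 = 2592 mm².
t = A/w = 2592/92.5 = 28.02 mm.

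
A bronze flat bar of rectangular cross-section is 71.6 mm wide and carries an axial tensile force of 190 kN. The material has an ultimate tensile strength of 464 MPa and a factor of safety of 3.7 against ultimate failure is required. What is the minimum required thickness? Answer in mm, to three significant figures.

t = 21.2 mm

σ_allow = 464/3.7 = 125.4 MPa.
Required area A = F/σ_allow = 190000/125.4 = 1515 mm².
t = A/w = 1515/71.6 = 21.16 mm.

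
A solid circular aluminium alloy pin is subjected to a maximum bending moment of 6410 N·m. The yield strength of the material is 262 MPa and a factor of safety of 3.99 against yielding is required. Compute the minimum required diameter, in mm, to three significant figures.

σ_allow = 262/3.99 = 65.66 MPa.
For a solid circular section σ = 32M/(πd³), so d³ = 32M/(π σ_allow) = 32×6410000/(π×65.66) = 994300 mm³.
d = 99.81 mm.

d = 99.8 mm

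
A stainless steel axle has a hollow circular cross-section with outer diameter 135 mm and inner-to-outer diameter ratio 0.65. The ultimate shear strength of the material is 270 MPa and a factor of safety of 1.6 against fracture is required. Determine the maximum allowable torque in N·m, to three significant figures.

T_allow = 67000 N·m

τ_allow = 270/1.6 = 168.8 MPa.
For a hollow shaft T_allow = τ_allow·πd_o³(1−k⁴)/16 with 1−k⁴ = 0.8215, so πd_o³(1−k⁴)/16 = 396900 mm³.
T_allow = 168.8×396900 = 6.697×10^7 N·mm = 66970 N·m.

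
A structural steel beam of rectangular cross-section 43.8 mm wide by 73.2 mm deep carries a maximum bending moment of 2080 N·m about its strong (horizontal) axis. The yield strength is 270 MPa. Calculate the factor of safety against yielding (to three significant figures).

Section modulus S = bh²/6 = 43.8×73.2²/6 = 39120 mm³.
σ = M/S = 2080000/39120 = 53.18 MPa.
n = 270/53.18 = 5.077.

n = 5.08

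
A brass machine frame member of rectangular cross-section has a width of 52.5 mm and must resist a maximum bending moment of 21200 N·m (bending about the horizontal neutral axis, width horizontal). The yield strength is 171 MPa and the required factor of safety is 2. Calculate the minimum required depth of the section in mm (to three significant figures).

h = 168 mm

σ_allow = 171/2 = 85.50 MPa.
For a rectangular section σ = 6M/(bh²), so h² = 6M/(b σ_allow) = 6×2.1200×10^7/(52.5×85.50) = 28340 mm².
h = 168.3 mm.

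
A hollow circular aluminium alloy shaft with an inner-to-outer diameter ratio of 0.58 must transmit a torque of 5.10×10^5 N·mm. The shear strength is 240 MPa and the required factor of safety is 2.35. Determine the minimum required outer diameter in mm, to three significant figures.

τ_allow = 240/2.35 = 102.1 MPa.
For a hollow shaft τ = 16T/[πd_o³(1−k⁴)] with k = 0.58, so 1−k⁴ = 0.8868.
d_o³ = 16T/[π τ_allow (1−k⁴)] = 16×510000/(π×102.1×0.8868) = 28680 mm³.
d_o = 30.61 mm.

d_o = 30.6 mm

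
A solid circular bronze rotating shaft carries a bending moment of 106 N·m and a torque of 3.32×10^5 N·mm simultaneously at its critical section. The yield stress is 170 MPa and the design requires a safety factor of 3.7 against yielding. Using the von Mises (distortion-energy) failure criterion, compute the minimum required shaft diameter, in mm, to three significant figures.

d = 40.8 mm

σ_allow = σ_y/n = 170/3.7 = 45.95 MPa.
For a solid shaft σ_b = 32M/(πd³) and τ = 16T/(πd³), so the von Mises stress is σ' = (16/πd³)·√(4M²+3T²).
√(4M²+3T²) = √(4×(106000)² + 3×(332000)²) = 612900 N·mm.
d³ = 16×612900/(π×45.95) = 67940 mm³.
d = 40.80 mm.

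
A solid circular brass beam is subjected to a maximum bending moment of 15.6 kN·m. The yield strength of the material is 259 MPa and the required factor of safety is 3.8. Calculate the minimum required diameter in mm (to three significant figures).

d = 133 mm

σ_allow = 259/3.8 = 68.16 MPa.
For a solid circular section σ = 32M/(πd³), so d³ = 32M/(π σ_allow) = 32×1.5600×10^7/(π×68.16) = 2.331×10^6 mm³.
d = 132.6 mm.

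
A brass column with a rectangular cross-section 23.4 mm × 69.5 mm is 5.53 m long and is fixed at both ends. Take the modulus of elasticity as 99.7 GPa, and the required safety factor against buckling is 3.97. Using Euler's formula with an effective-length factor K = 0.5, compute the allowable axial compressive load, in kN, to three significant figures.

P_allow = 2.41 kN

Buckling occurs about the weak axis: I_min = h·b³/12 = 69.5×23.4³/12 = 74210 mm⁴ (b = 23.4 mm is the smaller dimension).
Effective length L_e = KL = 0.5×5.53 m = 2765 mm.
Euler critical load P_cr = π²EI/L_e² = π²×99700×74210/2765² = 9551 N.
P_allow = P_cr/n = 9551/3.97 = 2406 N.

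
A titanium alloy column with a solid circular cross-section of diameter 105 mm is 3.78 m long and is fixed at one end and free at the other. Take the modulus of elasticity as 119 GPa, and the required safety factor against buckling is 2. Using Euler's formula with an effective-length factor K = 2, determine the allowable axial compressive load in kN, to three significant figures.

P_allow = 61.3 kN

I = πd⁴/64 = π×105⁴/64 = 5.967×10^6 mm⁴.
Effective length L_e = KL = 2×3.78 m = 7560 mm.
Euler critical load P_cr = π²EI/L_e² = π²×119000×5.967×10^6/7560² = 122600 N.
P_allow = P_cr/n = 122600/2 = 61310 N.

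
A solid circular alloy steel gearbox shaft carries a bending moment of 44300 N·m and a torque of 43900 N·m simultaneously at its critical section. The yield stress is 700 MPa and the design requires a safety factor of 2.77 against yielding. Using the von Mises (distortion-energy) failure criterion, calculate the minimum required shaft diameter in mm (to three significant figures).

d = 133 mm

σ_allow = σ_y/n = 700/2.77 = 252.7 MPa.
For a solid shaft σ_b = 32M/(πd³) and τ = 16T/(πd³), so the von Mises stress is σ' = (16/πd³)·√(4M²+3T²).
√(4M²+3T²) = √(4×(4.430×10^7)² + 3×(4.390×10^7)²) = 1.168×10^8 N·mm.
d³ = 16×1.168×10^8/(π×252.7) = 2.353×10^6 mm³.
d = 133.0 mm.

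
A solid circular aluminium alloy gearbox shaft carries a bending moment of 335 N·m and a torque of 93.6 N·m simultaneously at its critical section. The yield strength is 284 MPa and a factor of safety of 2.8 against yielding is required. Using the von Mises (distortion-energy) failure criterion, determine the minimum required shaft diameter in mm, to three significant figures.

σ_allow = σ_y/n = 284/2.8 = 101.4 MPa.
For a solid shaft σ_b = 32M/(πd³) and τ = 16T/(πd³), so the von Mises stress is σ' = (16/πd³)·√(4M²+3T²).
√(4M²+3T²) = √(4×(335000)² + 3×(93600)²) = 689300 N·mm.
d³ = 16×689300/(π×101.4) = 34610 mm³.
d = 32.59 mm.

d = 32.6 mm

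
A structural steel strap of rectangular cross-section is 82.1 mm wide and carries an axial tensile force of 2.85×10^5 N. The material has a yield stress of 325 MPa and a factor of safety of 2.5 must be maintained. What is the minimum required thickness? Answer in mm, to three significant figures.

t = 26.7 mm

σ_allow = 325/2.5 = 130.0 MPa.
Required area A = F/σ_allow = 285000/130.0 = 2192 mm².
t = A/w = 2192/82.1 = 26.70 mm.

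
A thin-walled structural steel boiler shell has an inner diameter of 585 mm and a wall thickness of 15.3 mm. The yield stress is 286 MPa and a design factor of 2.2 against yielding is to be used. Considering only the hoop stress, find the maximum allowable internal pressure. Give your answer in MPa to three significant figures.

σ_allow = 286/2.2 = 130.0 MPa.
σ_h = pD/(2t) → p_allow = 2σ_allow t/D = 2×130.0×15.3/585 = 6.800 MPa.

p_allow = 6.80 MPa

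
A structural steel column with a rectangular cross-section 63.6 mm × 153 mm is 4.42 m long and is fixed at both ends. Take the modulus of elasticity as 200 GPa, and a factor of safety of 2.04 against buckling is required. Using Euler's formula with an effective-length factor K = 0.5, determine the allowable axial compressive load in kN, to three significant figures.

P_allow = 650 kN

Buckling occurs about the weak axis: I_min = h·b³/12 = 153×63.6³/12 = 3.280×10^6 mm⁴ (b = 63.6 mm is the smaller dimension).
Effective length L_e = KL = 0.5×4.42 m = 2210 mm.
Euler critical load P_cr = π²EI/L_e² = π²×200000×3.280×10^6/2210² = 1.326×10^6 N.
P_allow = P_cr/n = 1.326×10^6/2.04 = 649800 N.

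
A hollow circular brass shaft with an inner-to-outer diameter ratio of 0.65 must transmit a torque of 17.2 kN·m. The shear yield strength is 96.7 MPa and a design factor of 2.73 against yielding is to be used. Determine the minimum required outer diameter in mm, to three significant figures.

d_o = 144 mm

τ_allow = 96.7/2.73 = 35.42 MPa.
For a hollow shaft τ = 16T/[πd_o³(1−k⁴)] with k = 0.65, so 1−k⁴ = 0.8215.
d_o³ = 16T/[π τ_allow (1−k⁴)] = 16×1.7200×10^7/(π×35.42×0.8215) = 3.010×10^6 mm³.
d_o = 144.4 mm.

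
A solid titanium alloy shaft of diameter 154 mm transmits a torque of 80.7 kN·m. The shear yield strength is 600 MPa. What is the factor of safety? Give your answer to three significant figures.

n = 5.33

τ = 16T/(πd³) = 16×8.0700×10^7/(π×154³) = 112.5 MPa.
n = τ_limit/τ = 600/112.5 = 5.332.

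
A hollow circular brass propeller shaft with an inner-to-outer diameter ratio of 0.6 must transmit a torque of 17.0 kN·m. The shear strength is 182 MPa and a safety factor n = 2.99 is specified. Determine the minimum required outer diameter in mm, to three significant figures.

d_o = 118 mm

τ_allow = 182/2.99 = 60.87 MPa.
For a hollow shaft τ = 16T/[πd_o³(1−k⁴)] with k = 0.6, so 1−k⁴ = 0.8704.
d_o³ = 16T/[π τ_allow (1−k⁴)] = 16×1.7000×10^7/(π×60.87×0.8704) = 1.634×10^6 mm³.
d_o = 117.8 mm.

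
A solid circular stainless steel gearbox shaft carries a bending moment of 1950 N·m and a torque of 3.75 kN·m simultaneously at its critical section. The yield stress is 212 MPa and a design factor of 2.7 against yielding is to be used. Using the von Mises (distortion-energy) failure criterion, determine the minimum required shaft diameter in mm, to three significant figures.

σ_allow = σ_y/n = 212/2.7 = 78.52 MPa.
For a solid shaft σ_b = 32M/(πd³) and τ = 16T/(πd³), so the von Mises stress is σ' = (16/πd³)·√(4M²+3T²).
√(4M²+3T²) = √(4×(1.950×10^6)² + 3×(3.750×10^6)²) = 7.576×10^6 N·mm.
d³ = 16×7.576×10^6/(π×78.52) = 491400 mm³.
d = 78.91 mm.

d = 78.9 mm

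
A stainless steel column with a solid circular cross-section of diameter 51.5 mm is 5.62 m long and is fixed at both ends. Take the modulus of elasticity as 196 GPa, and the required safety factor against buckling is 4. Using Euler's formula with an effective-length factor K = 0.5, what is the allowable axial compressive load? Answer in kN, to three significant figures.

P_allow = 21.1 kN

I = πd⁴/64 = π×51.5⁴/64 = 345300 mm⁴.
Effective length L_e = KL = 0.5×5.62 m = 2810 mm.
Euler critical load P_cr = π²EI/L_e² = π²×196000×345300/2810² = 84590 N.
P_allow = P_cr/n = 84590/4 = 21150 N.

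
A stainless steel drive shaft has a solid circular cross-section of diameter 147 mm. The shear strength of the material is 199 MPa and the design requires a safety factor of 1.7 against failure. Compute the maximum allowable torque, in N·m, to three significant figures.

τ_allow = 199/1.7 = 117.1 MPa.
For a solid shaft T_allow = τ_allow·πd³/16; πd³/16 = π×147³/16 = 623700 mm³.
T_allow = 117.1×623700 = 7.301×10^7 N·mm = 73010 N·m.

T_allow = 73000 N·m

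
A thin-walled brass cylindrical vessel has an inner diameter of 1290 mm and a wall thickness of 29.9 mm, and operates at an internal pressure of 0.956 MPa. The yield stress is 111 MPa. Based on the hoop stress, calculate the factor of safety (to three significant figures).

σ_h = pD/(2t) = 0.956×1290/(2×29.9) = 20.62 MPa.
n = 111/20.62 = 5.382.

n = 5.38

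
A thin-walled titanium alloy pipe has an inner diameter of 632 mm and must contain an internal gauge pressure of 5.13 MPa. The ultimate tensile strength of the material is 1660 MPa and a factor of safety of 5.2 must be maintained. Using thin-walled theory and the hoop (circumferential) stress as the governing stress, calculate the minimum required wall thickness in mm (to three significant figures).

t = 5.08 mm

σ_allow = 1660/5.2 = 319.2 MPa.
Hoop stress σ_h = pD/(2t), so t = pD/(2σ_allow) = 5.13×632/(2×319.2) = 5.078 mm.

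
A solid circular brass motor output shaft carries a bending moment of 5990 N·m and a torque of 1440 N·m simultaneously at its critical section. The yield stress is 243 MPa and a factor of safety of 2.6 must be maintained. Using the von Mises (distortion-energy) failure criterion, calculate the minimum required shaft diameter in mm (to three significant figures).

d = 87.4 mm

σ_allow = σ_y/n = 243/2.6 = 93.46 MPa.
For a solid shaft σ_b = 32M/(πd³) and τ = 16T/(πd³), so the von Mises stress is σ' = (16/πd³)·√(4M²+3T²).
√(4M²+3T²) = √(4×(5.990×10^6)² + 3×(1.440×10^6)²) = 1.224×10^7 N·mm.
d³ = 16×1.224×10^7/(π×93.46) = 666800 mm³.
d = 87.36 mm.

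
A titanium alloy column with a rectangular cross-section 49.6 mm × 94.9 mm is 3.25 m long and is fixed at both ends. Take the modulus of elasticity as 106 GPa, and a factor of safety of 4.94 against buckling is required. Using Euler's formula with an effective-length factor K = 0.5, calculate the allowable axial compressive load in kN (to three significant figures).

P_allow = 77.4 kN

Buckling occurs about the weak axis: I_min = h·b³/12 = 94.9×49.6³/12 = 965000 mm⁴ (b = 49.6 mm is the smaller dimension).
Effective length L_e = KL = 0.5×3.25 m = 1625 mm.
Euler critical load P_cr = π²EI/L_e² = π²×106000×965000/1625² = 382300 N.
P_allow = P_cr/n = 382300/4.94 = 77390 N.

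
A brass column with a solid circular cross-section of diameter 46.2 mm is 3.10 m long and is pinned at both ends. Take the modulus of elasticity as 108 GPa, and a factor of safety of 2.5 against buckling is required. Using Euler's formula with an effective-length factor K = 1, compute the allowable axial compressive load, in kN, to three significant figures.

P_allow = 9.92 kN

I = πd⁴/64 = π×46.2⁴/64 = 223600 mm⁴.
Effective length L_e = KL = 1×3.10 m = 3100 mm.
Euler critical load P_cr = π²EI/L_e² = π²×108000×223600/3100² = 24800 N.
P_allow = P_cr/n = 24800/2.5 = 9922 N.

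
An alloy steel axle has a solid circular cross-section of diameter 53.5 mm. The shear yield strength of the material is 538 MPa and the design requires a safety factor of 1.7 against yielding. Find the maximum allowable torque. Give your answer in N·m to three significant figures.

τ_allow = 538/1.7 = 316.5 MPa.
For a solid shaft T_allow = τ_allow·πd³/16; πd³/16 = π×53.5³/16 = 30070 mm³.
T_allow = 316.5×30070 = 9.515×10^6 N·mm = 9515 N·m.

T_allow = 9520 N·m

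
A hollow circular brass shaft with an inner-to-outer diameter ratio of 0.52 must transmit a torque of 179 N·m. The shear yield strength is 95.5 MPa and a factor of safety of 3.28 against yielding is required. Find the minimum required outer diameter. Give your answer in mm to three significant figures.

τ_allow = 95.5/3.28 = 29.12 MPa.
For a hollow shaft τ = 16T/[πd_o³(1−k⁴)] with k = 0.52, so 1−k⁴ = 0.9269.
d_o³ = 16T/[π τ_allow (1−k⁴)] = 16×179000/(π×29.12×0.9269) = 33780 mm³.
d_o = 32.33 mm.

d_o = 32.3 mm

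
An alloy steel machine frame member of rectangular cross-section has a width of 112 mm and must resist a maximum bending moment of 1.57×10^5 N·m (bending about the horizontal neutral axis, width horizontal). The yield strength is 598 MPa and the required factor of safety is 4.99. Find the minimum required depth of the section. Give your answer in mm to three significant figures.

h = 265 mm

σ_allow = 598/4.99 = 119.8 MPa.
For a rectangular section σ = 6M/(bh²), so h² = 6M/(b σ_allow) = 6×1.5700×10^8/(112×119.8) = 70180 mm².
h = 264.9 mm.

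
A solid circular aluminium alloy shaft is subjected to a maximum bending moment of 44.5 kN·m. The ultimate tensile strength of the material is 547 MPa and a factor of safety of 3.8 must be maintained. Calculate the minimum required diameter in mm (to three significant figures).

σ_allow = 547/3.8 = 143.9 MPa.
For a solid circular section σ = 32M/(πd³), so d³ = 32M/(π σ_allow) = 32×4.4500×10^7/(π×143.9) = 3.149×10^6 mm³.
d = 146.6 mm.

d = 147 mm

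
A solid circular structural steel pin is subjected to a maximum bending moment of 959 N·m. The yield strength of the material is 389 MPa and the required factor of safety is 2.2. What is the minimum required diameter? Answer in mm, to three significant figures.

d = 38.1 mm

σ_allow = 389/2.2 = 176.8 MPa.
For a solid circular section σ = 32M/(πd³), so d³ = 32M/(π σ_allow) = 32×959000/(π×176.8) = 55240 mm³.
d = 38.09 mm.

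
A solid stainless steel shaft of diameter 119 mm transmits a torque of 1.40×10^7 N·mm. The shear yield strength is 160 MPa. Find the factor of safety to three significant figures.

n = 3.78

τ = 16T/(πd³) = 16×1.4000×10^7/(π×119³) = 42.31 MPa.
n = τ_limit/τ = 160/42.31 = 3.781.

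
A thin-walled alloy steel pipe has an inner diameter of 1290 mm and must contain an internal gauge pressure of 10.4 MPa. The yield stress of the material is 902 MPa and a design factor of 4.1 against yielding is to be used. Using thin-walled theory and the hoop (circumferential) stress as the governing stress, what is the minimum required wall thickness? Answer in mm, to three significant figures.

σ_allow = 902/4.1 = 220.0 MPa.
Hoop stress σ_h = pD/(2t), so t = pD/(2σ_allow) = 10.4×1290/(2×220.0) = 30.49 mm.

t = 30.5 mm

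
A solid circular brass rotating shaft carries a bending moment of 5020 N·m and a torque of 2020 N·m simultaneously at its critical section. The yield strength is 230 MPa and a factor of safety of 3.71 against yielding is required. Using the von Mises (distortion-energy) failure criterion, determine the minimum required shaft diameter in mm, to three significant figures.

d = 95.6 mm

σ_allow = σ_y/n = 230/3.71 = 61.99 MPa.
For a solid shaft σ_b = 32M/(πd³) and τ = 16T/(πd³), so the von Mises stress is σ' = (16/πd³)·√(4M²+3T²).
√(4M²+3T²) = √(4×(5.020×10^6)² + 3×(2.020×10^6)²) = 1.063×10^7 N·mm.
d³ = 16×1.063×10^7/(π×61.99) = 873400 mm³.
d = 95.59 mm.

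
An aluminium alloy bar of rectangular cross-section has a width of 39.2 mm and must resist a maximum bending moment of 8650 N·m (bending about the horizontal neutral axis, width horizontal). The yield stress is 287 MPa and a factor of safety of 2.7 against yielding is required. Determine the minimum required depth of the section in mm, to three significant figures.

h = 112 mm

σ_allow = 287/2.7 = 106.3 MPa.
For a rectangular section σ = 6M/(bh²), so h² = 6M/(b σ_allow) = 6×8650000/(39.2×106.3) = 12460 mm².
h = 111.6 mm.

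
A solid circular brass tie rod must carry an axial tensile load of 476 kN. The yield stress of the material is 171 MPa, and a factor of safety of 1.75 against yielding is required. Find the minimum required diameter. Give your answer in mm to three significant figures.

Allowable stress σ_allow = 171/1.75 = 97.71 MPa.
Required area A = F/σ_allow = 476000/97.71 = 4871 mm².
A = πd²/4 → d = √(4A/π) = 78.76 mm.

d = 78.8 mm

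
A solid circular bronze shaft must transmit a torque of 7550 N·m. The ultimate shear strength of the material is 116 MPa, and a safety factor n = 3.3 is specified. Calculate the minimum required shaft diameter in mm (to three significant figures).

d = 103 mm

Allowable shear stress τ_allow = 116/3.3 = 35.15 MPa.
For a solid shaft τ = 16T/(πd³), so d³ = 16T/(π τ_allow) = 16×7550000/(π×35.15) = 1.094×10^6 mm³.
d = (1.094×10^6)^(1/3) = 103.0 mm.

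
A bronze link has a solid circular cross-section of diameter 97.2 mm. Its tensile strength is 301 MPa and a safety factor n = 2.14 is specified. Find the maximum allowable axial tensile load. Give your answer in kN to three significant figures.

σ_allow = 301/2.14 = 140.7 MPa.
A = πd²/4 = π×97.2²/4 = 7420 mm².
F_allow = σ_allow × A = 140.7×7420 = 1.044×10^6 N.

F_allow = 1040 kN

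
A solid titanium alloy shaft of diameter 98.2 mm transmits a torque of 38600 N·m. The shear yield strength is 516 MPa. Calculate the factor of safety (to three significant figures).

τ = 16T/(πd³) = 16×3.8600×10^7/(π×98.2³) = 207.6 MPa.
n = τ_limit/τ = 516/207.6 = 2.486.

n = 2.49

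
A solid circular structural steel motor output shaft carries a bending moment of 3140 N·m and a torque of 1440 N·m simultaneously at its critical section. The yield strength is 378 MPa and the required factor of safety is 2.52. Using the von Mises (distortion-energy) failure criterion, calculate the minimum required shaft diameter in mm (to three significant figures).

σ_allow = σ_y/n = 378/2.52 = 150.0 MPa.
For a solid shaft σ_b = 32M/(πd³) and τ = 16T/(πd³), so the von Mises stress is σ' = (16/πd³)·√(4M²+3T²).
√(4M²+3T²) = √(4×(3.140×10^6)² + 3×(1.440×10^6)²) = 6.757×10^6 N·mm.
d³ = 16×6.757×10^6/(π×150.0) = 229400 mm³.
d = 61.22 mm.

d = 61.2 mm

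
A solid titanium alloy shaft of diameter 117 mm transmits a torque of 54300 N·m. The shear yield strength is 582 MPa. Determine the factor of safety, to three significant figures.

n = 3.37

τ = 16T/(πd³) = 16×5.4300×10^7/(π×117³) = 172.7 MPa.
n = τ_limit/τ = 582/172.7 = 3.371.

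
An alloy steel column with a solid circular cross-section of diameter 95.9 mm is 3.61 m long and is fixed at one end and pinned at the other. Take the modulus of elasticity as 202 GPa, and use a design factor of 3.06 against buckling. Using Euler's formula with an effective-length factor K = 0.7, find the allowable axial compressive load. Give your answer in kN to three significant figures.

I = πd⁴/64 = π×95.9⁴/64 = 4.152×10^6 mm⁴.
Effective length L_e = KL = 0.7×3.61 m = 2527 mm.
Euler critical load P_cr = π²EI/L_e² = π²×202000×4.152×10^6/2527² = 1.296×10^6 N.
P_allow = P_cr/n = 1.296×10^6/3.06 = 423600 N.

P_allow = 424 kN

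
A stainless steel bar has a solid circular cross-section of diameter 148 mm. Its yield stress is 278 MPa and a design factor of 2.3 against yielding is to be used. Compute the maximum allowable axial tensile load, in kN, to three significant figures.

σ_allow = 278/2.3 = 120.9 MPa.
A = πd²/4 = π×148²/4 = 17200 mm².
F_allow = σ_allow × A = 120.9×17200 = 2.079×10^6 N.

F_allow = 2080 kN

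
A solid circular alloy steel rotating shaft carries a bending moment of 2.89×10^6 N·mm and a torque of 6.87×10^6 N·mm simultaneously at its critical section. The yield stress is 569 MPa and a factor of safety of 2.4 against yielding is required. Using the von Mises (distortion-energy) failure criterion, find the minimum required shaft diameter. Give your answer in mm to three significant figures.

σ_allow = σ_y/n = 569/2.4 = 237.1 MPa.
For a solid shaft σ_b = 32M/(πd³) and τ = 16T/(πd³), so the von Mises stress is σ' = (16/πd³)·√(4M²+3T²).
√(4M²+3T²) = √(4×(2.890×10^6)² + 3×(6.870×10^6)²) = 1.323×10^7 N·mm.
d³ = 16×1.323×10^7/(π×237.1) = 284200 mm³.
d = 65.74 mm.

d = 65.7 mm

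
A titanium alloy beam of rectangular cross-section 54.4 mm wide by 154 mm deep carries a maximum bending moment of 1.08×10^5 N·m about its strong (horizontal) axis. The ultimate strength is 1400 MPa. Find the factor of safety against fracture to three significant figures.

Section modulus S = bh²/6 = 54.4×154²/6 = 215000 mm³.
σ = M/S = 1.0800×10^8/215000 = 502.3 MPa.
n = 1400/502.3 = 2.787.

n = 2.79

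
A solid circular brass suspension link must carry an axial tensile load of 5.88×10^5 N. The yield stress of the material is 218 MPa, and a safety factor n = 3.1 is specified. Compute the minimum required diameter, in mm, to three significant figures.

d = 103 mm

Allowable stress σ_allow = 218/3.1 = 70.32 MPa.
Required area A = F/σ_allow = 588000/70.32 = 8361 mm².
A = πd²/4 → d = √(4A/π) = 103.2 mm.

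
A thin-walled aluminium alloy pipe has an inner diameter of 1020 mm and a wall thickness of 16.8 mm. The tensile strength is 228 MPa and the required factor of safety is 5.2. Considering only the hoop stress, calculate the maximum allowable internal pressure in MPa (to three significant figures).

σ_allow = 228/5.2 = 43.85 MPa.
σ_h = pD/(2t) → p_allow = 2σ_allow t/D = 2×43.85×16.8/1020 = 1.444 MPa.

p_allow = 1.44 MPa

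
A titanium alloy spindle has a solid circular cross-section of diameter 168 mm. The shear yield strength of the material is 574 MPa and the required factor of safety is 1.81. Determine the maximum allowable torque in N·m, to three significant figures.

T_allow = 2.95×10^5 N·m

τ_allow = 574/1.81 = 317.1 MPa.
For a solid shaft T_allow = τ_allow·πd³/16; πd³/16 = π×168³/16 = 931000 mm³.
T_allow = 317.1×931000 = 2.953×10^8 N·mm = 295300 N·m.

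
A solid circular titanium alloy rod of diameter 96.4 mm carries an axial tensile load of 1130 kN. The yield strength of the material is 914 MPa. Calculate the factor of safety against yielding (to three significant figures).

A = πd²/4 = 7299 mm².
σ = F/A = 1130000/7299 = 154.8 MPa.
n = 914/154.8 = 5.904.

n = 5.90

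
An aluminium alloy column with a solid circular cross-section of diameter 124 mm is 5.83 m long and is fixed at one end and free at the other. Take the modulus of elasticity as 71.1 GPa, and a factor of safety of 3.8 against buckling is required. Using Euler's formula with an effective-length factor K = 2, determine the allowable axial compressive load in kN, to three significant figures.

I = πd⁴/64 = π×124⁴/64 = 1.161×10^7 mm⁴.
Effective length L_e = KL = 2×5.83 m = 11660 mm.
Euler critical load P_cr = π²EI/L_e² = π²×71100×1.161×10^7/11660² = 59900 N.
P_allow = P_cr/n = 59900/3.8 = 15760 N.

P_allow = 15.8 kN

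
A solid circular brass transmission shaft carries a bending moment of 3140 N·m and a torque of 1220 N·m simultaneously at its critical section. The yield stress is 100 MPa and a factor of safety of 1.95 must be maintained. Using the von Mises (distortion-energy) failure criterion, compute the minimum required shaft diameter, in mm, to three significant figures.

σ_allow = σ_y/n = 100/1.95 = 51.28 MPa.
For a solid shaft σ_b = 32M/(πd³) and τ = 16T/(πd³), so the von Mises stress is σ' = (16/πd³)·√(4M²+3T²).
√(4M²+3T²) = √(4×(3.140×10^6)² + 3×(1.220×10^6)²) = 6.626×10^6 N·mm.
d³ = 16×6.626×10^6/(π×51.28) = 658000 mm³.
d = 86.98 mm.

d = 87.0 mm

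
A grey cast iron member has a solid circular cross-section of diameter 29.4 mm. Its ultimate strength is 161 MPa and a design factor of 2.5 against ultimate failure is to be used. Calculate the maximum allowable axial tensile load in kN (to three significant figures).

F_allow = 43.7 kN

σ_allow = 161/2.5 = 64.40 MPa.
A = πd²/4 = π×29.4²/4 = 678.9 mm².
F_allow = σ_allow × A = 64.40×678.9 = 43720 N.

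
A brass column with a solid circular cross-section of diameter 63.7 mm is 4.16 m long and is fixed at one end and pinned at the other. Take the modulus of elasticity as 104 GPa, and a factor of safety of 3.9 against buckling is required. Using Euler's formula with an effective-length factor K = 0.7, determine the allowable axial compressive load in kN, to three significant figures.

P_allow = 25.1 kN

I = πd⁴/64 = π×63.7⁴/64 = 808200 mm⁴.
Effective length L_e = KL = 0.7×4.16 m = 2912 mm.
Euler critical load P_cr = π²EI/L_e² = π²×104000×808200/2912² = 97830 N.
P_allow = P_cr/n = 97830/3.9 = 25080 N.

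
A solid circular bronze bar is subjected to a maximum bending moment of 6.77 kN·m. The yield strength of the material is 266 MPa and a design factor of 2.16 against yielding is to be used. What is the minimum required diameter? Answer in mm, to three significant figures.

σ_allow = 266/2.16 = 123.1 MPa.
For a solid circular section σ = 32M/(πd³), so d³ = 32M/(π σ_allow) = 32×6770000/(π×123.1) = 560000 mm³.
d = 82.42 mm.

d = 82.4 mm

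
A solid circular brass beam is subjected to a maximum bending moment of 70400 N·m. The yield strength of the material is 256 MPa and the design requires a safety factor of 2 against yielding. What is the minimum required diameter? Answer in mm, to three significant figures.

σ_allow = 256/2 = 128.0 MPa.
For a solid circular section σ = 32M/(πd³), so d³ = 32M/(π σ_allow) = 32×7.0400×10^7/(π×128.0) = 5.602×10^6 mm³.
d = 177.6 mm.

d = 178 mm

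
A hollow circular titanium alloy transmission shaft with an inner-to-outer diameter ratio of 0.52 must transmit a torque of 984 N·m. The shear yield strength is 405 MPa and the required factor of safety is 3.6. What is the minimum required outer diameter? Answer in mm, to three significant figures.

τ_allow = 405/3.6 = 112.5 MPa.
For a hollow shaft τ = 16T/[πd_o³(1−k⁴)] with k = 0.52, so 1−k⁴ = 0.9269.
d_o³ = 16T/[π τ_allow (1−k⁴)] = 16×984000/(π×112.5×0.9269) = 48060 mm³.
d_o = 36.36 mm.

d_o = 36.4 mm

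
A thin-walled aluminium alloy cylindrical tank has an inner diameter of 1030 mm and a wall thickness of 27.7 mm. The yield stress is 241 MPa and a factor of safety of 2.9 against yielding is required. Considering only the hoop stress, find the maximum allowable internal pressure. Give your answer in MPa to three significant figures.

p_allow = 4.47 MPa

σ_allow = 241/2.9 = 83.10 MPa.
σ_h = pD/(2t) → p_allow = 2σ_allow t/D = 2×83.10×27.7/1030 = 4.470 MPa.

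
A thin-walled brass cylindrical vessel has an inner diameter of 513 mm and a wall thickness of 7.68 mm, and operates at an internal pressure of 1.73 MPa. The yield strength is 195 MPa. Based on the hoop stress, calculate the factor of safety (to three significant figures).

n = 3.37

σ_h = pD/(2t) = 1.73×513/(2×7.68) = 57.78 MPa.
n = 195/57.78 = 3.375.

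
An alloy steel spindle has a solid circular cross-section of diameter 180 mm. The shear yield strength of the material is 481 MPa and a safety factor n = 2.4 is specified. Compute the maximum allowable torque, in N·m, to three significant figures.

τ_allow = 481/2.4 = 200.4 MPa.
For a solid shaft T_allow = τ_allow·πd³/16; πd³/16 = π×180³/16 = 1.145×10^6 mm³.
T_allow = 200.4×1.145×10^6 = 2.295×10^8 N·mm = 229500 N·m.

T_allow = 2.29×10^5 N·m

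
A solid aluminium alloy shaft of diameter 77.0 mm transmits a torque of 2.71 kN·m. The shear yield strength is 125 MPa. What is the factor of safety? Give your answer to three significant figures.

n = 4.13

τ = 16T/(πd³) = 16×2710000/(π×77.0³) = 30.23 MPa.
n = τ_limit/τ = 125/30.23 = 4.135.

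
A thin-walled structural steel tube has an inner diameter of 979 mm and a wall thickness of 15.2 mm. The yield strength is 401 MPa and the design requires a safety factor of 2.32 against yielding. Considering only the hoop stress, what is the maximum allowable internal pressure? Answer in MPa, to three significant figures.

p_allow = 5.37 MPa

σ_allow = 401/2.32 = 172.8 MPa.
σ_h = pD/(2t) → p_allow = 2σ_allow t/D = 2×172.8×15.2/979 = 5.367 MPa.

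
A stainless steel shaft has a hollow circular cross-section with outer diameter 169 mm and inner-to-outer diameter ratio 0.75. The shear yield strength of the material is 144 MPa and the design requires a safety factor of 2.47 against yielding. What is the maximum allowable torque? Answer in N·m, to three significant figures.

T_allow = 37800 N·m

τ_allow = 144/2.47 = 58.30 MPa.
For a hollow shaft T_allow = τ_allow·πd_o³(1−k⁴)/16 with 1−k⁴ = 0.6836, so πd_o³(1−k⁴)/16 = 647900 mm³.
T_allow = 58.30×647900 = 3.777×10^7 N·mm = 37770 N·m.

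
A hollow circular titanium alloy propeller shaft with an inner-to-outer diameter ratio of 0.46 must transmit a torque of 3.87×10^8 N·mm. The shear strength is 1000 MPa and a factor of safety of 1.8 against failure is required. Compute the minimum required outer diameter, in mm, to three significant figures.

τ_allow = 1000/1.8 = 555.6 MPa.
For a hollow shaft τ = 16T/[πd_o³(1−k⁴)] with k = 0.46, so 1−k⁴ = 0.9552.
d_o³ = 16T/[π τ_allow (1−k⁴)] = 16×3.8700×10^8/(π×555.6×0.9552) = 3.714×10^6 mm³.
d_o = 154.9 mm.

d_o = 155 mm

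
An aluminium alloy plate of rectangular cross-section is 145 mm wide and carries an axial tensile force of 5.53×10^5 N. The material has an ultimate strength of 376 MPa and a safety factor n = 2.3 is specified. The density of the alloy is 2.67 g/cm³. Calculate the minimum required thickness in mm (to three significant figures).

σ_allow = 376/2.3 = 163.5 MPa.
Required area A = F/σ_allow = 553000/163.5 = 3383 mm².
t = A/w = 3383/145 = 23.33 mm.

t = 23.3 mm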